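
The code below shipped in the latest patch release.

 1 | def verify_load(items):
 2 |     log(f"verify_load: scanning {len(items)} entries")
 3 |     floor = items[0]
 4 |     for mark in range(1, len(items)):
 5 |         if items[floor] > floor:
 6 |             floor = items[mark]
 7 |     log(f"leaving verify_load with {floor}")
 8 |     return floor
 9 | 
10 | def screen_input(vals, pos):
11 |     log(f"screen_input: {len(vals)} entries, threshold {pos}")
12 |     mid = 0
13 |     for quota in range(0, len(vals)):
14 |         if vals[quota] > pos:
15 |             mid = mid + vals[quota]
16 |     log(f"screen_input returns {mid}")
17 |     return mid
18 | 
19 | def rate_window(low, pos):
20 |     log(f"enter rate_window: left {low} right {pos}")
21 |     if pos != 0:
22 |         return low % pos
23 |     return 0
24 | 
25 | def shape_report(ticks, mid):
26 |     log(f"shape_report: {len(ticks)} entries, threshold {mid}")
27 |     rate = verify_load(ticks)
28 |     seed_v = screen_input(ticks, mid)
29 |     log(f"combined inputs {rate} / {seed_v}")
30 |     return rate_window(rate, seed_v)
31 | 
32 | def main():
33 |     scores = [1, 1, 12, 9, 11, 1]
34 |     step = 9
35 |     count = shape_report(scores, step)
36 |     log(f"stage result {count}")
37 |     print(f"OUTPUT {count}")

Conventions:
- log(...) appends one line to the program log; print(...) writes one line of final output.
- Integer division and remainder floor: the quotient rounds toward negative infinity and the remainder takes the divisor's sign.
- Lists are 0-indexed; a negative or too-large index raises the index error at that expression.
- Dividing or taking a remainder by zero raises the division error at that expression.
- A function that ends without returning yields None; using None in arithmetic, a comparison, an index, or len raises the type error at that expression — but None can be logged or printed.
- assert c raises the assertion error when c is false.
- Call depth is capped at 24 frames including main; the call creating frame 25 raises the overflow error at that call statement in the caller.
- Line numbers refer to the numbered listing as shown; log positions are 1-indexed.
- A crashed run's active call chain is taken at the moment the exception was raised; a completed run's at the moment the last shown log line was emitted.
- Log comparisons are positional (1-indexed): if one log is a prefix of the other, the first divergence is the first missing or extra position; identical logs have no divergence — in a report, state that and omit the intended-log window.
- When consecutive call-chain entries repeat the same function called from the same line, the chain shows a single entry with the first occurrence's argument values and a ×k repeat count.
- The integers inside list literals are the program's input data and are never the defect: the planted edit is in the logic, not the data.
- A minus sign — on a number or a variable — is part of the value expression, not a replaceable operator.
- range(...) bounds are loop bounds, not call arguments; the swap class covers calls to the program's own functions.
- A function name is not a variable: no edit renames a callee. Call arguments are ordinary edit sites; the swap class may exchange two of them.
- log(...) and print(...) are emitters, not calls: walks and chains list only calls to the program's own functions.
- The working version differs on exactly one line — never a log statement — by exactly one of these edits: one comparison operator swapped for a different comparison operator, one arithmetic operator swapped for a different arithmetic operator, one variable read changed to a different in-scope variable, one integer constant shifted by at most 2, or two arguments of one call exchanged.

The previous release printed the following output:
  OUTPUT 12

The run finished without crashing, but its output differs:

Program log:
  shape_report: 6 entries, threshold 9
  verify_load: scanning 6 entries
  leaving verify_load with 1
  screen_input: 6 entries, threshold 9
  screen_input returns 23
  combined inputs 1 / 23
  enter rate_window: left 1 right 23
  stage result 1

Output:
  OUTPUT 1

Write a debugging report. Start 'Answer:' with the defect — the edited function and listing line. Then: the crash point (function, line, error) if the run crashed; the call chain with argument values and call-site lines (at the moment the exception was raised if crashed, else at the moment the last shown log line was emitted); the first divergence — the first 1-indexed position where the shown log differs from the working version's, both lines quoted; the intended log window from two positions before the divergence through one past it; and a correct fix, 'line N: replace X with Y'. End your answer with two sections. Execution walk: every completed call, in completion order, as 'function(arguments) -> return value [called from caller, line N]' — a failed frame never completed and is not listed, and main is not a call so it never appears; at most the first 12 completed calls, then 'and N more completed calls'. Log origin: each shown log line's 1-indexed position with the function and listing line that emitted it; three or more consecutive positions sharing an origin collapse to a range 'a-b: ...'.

Answer: the defect is in verify_load at line 5.
Key fact: The earliest visible damage is log position 3 — 'leaving verify_load with 1' rather than the intended 'leaving verify_load with 12'.
Call chain: main.
First divergence: at position 3 the run shows 'leaving verify_load with 1' where the working version logs 'leaving verify_load with 12'.
Intended log window:
  1: shape_report: 6 entries, threshold 9
  2: verify_load: scanning 6 entries
  3: leaving verify_load with 12
  4: screen_input: 6 entries, threshold 9
Execution walk:
  verify_load([1, 1, 12, 9, 11, 1]) -> 1  [called from shape_report, line 27]
  screen_input([1, 1, 12, 9, 11, 1], 9) -> 23  [called from shape_report, line 28]
  rate_window(1, 23) -> 1  [called from shape_report, line 30]
  shape_report([1, 1, 12, 9, 11, 1], 9) -> 1  [called from main, line 35]
Log line origins:
  1: logged in shape_report at line 26
  2: logged in verify_load at line 2
  3: logged in verify_load at line 7
  4: logged in screen_input at line 11
  5: logged in screen_input at line 16
  6: logged in shape_report at line 29
  7: logged in rate_window at line 20
  8: logged in main at line 36
A correct fix: line 5: replace `items[floor]` with `items[mark]`.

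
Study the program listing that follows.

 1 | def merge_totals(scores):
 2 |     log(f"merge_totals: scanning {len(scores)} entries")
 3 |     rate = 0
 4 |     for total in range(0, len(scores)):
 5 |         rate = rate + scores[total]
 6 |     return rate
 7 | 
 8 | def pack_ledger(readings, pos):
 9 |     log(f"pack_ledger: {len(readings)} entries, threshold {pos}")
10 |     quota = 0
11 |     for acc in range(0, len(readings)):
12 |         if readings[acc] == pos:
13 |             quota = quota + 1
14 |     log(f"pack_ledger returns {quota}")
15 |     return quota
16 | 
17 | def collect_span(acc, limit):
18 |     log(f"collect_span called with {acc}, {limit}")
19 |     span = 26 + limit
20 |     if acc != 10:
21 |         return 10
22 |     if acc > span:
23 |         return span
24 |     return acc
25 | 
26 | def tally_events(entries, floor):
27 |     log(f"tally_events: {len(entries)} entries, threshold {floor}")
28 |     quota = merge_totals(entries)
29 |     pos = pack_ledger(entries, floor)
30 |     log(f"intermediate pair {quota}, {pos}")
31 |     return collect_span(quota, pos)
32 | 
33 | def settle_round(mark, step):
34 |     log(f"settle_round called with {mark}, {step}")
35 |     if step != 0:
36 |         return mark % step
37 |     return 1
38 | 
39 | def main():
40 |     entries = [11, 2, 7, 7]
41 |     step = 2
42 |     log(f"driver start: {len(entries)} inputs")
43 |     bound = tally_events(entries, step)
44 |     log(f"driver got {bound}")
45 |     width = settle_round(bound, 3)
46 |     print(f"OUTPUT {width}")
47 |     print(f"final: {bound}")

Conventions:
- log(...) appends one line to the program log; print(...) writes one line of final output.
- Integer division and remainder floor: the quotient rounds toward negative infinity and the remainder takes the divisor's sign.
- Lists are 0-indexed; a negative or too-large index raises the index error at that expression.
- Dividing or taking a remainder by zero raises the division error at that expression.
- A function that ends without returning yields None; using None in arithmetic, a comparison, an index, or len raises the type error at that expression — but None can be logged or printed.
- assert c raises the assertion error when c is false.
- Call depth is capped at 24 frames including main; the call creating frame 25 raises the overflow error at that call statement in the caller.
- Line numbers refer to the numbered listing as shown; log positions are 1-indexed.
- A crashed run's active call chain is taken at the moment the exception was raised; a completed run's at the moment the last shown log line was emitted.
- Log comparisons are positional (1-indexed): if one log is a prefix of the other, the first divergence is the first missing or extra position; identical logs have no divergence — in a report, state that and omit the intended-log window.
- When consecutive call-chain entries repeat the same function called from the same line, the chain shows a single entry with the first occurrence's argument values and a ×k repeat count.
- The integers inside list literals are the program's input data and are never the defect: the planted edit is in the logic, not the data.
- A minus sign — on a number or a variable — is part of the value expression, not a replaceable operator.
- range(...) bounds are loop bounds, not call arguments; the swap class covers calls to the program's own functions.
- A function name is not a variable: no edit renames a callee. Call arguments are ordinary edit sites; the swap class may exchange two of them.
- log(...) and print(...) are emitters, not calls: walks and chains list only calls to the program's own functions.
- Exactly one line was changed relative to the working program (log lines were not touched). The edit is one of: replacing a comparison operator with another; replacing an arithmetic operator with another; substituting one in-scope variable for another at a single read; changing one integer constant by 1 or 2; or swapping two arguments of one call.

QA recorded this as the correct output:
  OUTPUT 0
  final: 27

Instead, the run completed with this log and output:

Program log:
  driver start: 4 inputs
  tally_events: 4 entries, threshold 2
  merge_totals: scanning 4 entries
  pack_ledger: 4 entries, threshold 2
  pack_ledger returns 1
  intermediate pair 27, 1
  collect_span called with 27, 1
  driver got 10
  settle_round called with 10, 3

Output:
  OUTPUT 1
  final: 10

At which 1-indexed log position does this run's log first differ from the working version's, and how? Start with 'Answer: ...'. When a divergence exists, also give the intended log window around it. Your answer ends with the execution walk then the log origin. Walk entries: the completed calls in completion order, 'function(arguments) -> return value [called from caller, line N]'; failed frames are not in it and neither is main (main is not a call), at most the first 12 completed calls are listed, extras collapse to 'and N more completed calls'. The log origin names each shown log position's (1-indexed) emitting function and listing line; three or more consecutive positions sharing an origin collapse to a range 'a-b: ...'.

Answer: position 8 — the shown line 'driver got 10' should read 'driver got 27'.
Intended log window:
  6: intermediate pair 27, 1
  7: collect_span called with 27, 1
  8: driver got 27
  9: settle_round called with 27, 3
Execution walk:
  merge_totals([11, 2, 7, 7]) -> 27  [called from tally_events, line 28]
  pack_ledger([11, 2, 7, 7], 2) -> 1  [called from tally_events, line 29]
  collect_span(27, 1) -> 10  [called from tally_events, line 31]
  tally_events([11, 2, 7, 7], 2) -> 10  [called from main, line 43]
  settle_round(10, 3) -> 1  [called from main, line 45]
Log origin:
  1: emitted by main (line 42)
  2: emitted by tally_events (line 27)
  3: emitted by merge_totals (line 2)
  4: emitted by pack_ledger (line 9)
  5: emitted by pack_ledger (line 14)
  6: emitted by tally_events (line 30)
  7: emitted by collect_span (line 18)
  8: emitted by main (line 44)
  9: emitted by settle_round (line 34)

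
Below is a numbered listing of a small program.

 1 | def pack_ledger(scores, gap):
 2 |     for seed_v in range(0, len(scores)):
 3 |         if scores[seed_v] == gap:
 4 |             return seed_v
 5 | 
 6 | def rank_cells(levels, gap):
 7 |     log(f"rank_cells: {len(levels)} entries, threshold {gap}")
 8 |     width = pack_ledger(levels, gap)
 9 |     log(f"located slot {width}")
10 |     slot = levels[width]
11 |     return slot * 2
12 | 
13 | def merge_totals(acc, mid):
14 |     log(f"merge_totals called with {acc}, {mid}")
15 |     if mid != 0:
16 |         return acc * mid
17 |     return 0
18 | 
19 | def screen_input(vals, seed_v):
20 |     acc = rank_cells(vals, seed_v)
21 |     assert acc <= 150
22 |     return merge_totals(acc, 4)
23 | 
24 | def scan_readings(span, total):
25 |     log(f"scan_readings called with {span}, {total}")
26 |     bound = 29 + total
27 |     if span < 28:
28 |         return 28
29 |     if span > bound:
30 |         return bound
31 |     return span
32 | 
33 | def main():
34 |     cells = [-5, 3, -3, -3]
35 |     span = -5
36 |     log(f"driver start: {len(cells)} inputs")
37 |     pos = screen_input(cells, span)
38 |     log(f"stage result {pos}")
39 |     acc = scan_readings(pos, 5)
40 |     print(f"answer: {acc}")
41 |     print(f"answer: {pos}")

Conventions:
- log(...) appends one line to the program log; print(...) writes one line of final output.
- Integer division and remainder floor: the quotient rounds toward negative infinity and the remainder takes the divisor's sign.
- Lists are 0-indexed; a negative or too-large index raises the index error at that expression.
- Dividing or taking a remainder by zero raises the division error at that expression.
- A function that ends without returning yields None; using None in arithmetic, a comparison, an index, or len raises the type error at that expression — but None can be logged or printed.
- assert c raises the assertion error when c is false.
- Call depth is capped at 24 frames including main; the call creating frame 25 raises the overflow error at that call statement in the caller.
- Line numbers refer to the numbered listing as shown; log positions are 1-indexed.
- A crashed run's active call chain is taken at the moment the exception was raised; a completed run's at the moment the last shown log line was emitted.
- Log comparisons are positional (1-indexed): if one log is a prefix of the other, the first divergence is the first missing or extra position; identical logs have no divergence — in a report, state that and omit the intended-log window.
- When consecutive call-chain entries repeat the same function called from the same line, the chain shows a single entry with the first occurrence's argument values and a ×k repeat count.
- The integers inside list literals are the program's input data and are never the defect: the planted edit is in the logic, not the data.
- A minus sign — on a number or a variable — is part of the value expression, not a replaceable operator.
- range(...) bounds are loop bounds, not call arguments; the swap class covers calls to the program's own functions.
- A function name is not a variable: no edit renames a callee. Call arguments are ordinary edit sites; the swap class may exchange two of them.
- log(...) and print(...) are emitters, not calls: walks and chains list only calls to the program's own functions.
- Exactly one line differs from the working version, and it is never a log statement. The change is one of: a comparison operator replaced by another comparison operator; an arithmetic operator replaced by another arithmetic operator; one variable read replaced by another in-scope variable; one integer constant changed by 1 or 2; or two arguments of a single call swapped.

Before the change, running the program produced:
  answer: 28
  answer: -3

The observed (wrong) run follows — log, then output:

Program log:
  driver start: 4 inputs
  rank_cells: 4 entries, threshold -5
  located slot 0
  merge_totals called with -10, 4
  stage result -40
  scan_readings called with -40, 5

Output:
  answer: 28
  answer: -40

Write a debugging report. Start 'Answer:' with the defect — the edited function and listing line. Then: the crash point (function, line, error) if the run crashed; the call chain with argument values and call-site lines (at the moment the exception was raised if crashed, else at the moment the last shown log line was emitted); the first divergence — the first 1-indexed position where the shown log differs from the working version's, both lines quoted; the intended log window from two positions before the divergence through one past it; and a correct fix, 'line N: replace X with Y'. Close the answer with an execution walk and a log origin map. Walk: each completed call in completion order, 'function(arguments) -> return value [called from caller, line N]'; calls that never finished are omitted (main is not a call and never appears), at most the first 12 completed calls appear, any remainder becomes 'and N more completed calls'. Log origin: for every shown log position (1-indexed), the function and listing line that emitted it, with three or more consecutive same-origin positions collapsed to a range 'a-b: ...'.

Answer: the defect is in merge_totals at line 16.
The tell: The log first diverges at position 5: the faulty run prints 'stage result -40' where the working version prints 'stage result -3'.
Call chain: main -> scan_readings(-40, 5) (called at line 39).
First divergence: position 5; shown 'stage result -40' vs intended 'stage result -3'.
Intended log window:
  3: located slot 0
  4: merge_totals called with -10, 4
  5: stage result -3
  6: scan_readings called with -3, 5
Execution walk:
  pack_ledger([-5, 3, -3, -3], -5) -> 0  [called from rank_cells, line 8]
  rank_cells([-5, 3, -3, -3], -5) -> -10  [called from screen_input, line 20]
  merge_totals(-10, 4) -> -40  [called from screen_input, line 22]
  screen_input([-5, 3, -3, -3], -5) -> -40  [called from main, line 37]
  scan_readings(-40, 5) -> 28  [called from main, line 39]
Log origins:
  1 — main, line 36
  2 — rank_cells, line 7
  3 — rank_cells, line 9
  4 — merge_totals, line 14
  5 — main, line 38
  6 — scan_readings, line 25
A correct fix: line 16: replace `*` with `//`.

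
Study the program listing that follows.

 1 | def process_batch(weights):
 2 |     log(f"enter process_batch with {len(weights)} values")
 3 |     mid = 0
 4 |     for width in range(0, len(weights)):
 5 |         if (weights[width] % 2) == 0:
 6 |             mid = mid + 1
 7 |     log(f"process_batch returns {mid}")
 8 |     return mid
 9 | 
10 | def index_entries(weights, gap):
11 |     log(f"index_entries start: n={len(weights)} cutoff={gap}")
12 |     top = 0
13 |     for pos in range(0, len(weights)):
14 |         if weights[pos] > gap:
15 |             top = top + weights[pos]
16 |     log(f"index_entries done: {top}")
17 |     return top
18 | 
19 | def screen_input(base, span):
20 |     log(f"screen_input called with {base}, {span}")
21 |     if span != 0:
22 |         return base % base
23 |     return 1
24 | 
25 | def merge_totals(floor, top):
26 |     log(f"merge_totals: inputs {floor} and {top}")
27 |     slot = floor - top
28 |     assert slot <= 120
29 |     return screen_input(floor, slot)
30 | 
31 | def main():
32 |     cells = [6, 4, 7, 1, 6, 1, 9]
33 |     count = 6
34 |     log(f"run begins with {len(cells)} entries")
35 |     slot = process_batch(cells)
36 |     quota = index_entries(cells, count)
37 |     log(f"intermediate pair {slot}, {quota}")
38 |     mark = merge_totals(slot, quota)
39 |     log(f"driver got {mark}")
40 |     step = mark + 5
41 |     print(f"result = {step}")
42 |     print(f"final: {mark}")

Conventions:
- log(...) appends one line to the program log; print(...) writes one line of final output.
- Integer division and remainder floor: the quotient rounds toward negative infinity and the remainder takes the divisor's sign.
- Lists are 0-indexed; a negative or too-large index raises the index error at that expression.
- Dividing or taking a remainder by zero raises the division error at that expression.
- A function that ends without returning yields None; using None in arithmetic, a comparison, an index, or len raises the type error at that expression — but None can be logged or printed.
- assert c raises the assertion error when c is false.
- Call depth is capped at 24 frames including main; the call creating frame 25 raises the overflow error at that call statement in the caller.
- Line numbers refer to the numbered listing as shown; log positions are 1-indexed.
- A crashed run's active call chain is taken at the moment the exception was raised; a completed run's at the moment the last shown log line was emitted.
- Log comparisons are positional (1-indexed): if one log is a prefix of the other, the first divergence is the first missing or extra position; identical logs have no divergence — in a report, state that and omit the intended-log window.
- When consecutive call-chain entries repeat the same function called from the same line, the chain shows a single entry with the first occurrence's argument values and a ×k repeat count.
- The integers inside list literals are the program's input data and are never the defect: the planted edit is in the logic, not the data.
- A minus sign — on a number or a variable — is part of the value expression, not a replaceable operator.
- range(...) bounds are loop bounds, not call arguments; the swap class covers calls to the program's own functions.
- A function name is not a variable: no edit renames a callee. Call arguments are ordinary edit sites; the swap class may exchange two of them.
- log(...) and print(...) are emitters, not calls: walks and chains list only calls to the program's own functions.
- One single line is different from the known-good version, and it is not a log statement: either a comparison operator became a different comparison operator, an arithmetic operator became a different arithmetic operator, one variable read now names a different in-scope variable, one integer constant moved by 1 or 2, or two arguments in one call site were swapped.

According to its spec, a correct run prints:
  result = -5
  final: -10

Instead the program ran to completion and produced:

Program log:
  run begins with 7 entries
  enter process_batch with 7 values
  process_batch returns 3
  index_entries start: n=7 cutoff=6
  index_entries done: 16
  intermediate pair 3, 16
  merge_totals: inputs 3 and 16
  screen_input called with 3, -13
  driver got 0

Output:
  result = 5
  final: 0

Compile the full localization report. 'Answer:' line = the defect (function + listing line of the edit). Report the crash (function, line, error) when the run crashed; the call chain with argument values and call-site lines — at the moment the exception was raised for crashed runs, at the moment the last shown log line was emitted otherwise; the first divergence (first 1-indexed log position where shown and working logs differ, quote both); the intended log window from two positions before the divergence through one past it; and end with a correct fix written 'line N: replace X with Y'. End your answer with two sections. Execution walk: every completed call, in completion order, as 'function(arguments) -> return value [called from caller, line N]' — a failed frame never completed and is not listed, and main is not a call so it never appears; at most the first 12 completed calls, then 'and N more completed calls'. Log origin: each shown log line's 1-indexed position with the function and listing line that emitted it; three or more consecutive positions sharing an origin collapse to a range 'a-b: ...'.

Answer: the defect is in screen_input at line 22.
Core observation: Everything matches until log position 9, which reads 'driver got 0' in place of 'driver got -10'.
Call chain: main.
First divergence: at position 9 the run shows 'driver got 0' where the working version logs 'driver got -10'.
Intended log window:
  7: merge_totals: inputs 3 and 16
  8: screen_input called with 3, -13
  9: driver got -10
Execution walk:
  process_batch([6, 4, 7, 1, 6, 1, 9]) -> 3  [called from main, line 35]
  index_entries([6, 4, 7, 1, 6, 1, 9], 6) -> 16  [called from main, line 36]
  screen_input(3, -13) -> 0  [called from merge_totals, line 29]
  merge_totals(3, 16) -> 0  [called from main, line 38]
Log origins:
  1: logged in main at line 34
  2: logged in process_batch at line 2
  3: logged in process_batch at line 7
  4: logged in index_entries at line 11
  5: logged in index_entries at line 16
  6: logged in main at line 37
  7: logged in merge_totals at line 26
  8: logged in screen_input at line 20
  9: logged in main at line 39
A correct fix: line 22: replace `base % base` with `base % span`.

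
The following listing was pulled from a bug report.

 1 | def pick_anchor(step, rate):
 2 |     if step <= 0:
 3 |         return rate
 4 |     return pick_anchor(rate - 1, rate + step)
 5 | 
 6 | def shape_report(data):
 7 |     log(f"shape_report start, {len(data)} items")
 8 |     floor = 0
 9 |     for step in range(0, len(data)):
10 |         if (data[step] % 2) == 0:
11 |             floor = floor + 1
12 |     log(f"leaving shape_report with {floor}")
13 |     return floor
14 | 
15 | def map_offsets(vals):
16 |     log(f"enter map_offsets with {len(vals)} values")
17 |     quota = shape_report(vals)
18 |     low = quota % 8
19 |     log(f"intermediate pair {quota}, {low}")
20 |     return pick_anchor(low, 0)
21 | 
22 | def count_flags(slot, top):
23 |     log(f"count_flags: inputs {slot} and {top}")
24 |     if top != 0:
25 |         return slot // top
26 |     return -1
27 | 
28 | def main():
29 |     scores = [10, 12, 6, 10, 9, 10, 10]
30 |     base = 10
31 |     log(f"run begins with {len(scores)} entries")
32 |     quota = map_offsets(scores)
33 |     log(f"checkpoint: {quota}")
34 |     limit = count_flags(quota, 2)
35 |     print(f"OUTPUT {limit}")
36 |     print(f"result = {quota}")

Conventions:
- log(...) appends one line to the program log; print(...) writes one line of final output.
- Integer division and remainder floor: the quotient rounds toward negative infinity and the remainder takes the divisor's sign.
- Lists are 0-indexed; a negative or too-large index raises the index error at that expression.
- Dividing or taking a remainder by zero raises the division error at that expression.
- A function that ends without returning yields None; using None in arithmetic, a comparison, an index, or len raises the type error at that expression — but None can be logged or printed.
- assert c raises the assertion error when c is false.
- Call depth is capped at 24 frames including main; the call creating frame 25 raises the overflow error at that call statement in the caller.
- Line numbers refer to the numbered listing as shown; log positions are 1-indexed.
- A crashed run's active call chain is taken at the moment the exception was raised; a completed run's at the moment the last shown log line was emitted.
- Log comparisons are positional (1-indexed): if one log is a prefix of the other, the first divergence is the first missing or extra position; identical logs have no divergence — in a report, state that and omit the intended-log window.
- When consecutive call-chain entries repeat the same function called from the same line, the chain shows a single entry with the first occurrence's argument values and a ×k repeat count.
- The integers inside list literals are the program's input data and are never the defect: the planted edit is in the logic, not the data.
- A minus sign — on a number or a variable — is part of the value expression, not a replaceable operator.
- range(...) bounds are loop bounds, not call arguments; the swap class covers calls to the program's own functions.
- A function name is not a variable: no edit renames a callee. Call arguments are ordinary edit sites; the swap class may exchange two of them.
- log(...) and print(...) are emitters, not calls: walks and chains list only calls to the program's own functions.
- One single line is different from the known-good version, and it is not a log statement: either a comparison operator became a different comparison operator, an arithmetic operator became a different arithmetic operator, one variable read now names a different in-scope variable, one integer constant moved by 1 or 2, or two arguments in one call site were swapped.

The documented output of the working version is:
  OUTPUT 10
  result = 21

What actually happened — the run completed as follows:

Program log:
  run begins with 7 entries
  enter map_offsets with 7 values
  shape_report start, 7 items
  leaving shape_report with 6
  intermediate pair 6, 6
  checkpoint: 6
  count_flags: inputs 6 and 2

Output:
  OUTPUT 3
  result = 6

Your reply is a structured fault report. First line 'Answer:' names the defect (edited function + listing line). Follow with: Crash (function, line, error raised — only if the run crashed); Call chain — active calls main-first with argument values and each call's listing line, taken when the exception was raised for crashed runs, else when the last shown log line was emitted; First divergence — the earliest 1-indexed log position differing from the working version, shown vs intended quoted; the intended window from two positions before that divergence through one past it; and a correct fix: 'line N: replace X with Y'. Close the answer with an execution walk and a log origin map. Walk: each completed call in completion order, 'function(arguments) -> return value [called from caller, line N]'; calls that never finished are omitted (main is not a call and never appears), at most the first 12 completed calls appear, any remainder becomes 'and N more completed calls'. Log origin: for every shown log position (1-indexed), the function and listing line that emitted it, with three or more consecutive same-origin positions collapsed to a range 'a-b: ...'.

Answer: the defect is in pick_anchor at line 4.
The tell: The log first diverges at position 6: the faulty run prints 'checkpoint: 6' where the working version prints 'checkpoint: 21'.
Call chain: main -> count_flags(6, 2) (called at line 34).
First divergence: position 6; shown 'checkpoint: 6' vs intended 'checkpoint: 21'.
Intended log window:
  4: leaving shape_report with 6
  5: intermediate pair 6, 6
  6: checkpoint: 21
  7: count_flags: inputs 21 and 2
Execution walk:
  shape_report([10, 12, 6, 10, 9, 10, 10]) -> 6  [called from map_offsets, line 17]
  pick_anchor(-1, 6) -> 6  [called from pick_anchor, line 4]
  pick_anchor(6, 0) -> 6  [called from map_offsets, line 20]
  map_offsets([10, 12, 6, 10, 9, 10, 10]) -> 6  [called from main, line 32]
  count_flags(6, 2) -> 3  [called from main, line 34]
Log line origins:
  1: from main, line 31
  2: from map_offsets, line 16
  3: from shape_report, line 7
  4: from shape_report, line 12
  5: from map_offsets, line 19
  6: from main, line 33
  7: from count_flags, line 23
A correct fix: line 4: replace `rate - 1` with `step - 1`.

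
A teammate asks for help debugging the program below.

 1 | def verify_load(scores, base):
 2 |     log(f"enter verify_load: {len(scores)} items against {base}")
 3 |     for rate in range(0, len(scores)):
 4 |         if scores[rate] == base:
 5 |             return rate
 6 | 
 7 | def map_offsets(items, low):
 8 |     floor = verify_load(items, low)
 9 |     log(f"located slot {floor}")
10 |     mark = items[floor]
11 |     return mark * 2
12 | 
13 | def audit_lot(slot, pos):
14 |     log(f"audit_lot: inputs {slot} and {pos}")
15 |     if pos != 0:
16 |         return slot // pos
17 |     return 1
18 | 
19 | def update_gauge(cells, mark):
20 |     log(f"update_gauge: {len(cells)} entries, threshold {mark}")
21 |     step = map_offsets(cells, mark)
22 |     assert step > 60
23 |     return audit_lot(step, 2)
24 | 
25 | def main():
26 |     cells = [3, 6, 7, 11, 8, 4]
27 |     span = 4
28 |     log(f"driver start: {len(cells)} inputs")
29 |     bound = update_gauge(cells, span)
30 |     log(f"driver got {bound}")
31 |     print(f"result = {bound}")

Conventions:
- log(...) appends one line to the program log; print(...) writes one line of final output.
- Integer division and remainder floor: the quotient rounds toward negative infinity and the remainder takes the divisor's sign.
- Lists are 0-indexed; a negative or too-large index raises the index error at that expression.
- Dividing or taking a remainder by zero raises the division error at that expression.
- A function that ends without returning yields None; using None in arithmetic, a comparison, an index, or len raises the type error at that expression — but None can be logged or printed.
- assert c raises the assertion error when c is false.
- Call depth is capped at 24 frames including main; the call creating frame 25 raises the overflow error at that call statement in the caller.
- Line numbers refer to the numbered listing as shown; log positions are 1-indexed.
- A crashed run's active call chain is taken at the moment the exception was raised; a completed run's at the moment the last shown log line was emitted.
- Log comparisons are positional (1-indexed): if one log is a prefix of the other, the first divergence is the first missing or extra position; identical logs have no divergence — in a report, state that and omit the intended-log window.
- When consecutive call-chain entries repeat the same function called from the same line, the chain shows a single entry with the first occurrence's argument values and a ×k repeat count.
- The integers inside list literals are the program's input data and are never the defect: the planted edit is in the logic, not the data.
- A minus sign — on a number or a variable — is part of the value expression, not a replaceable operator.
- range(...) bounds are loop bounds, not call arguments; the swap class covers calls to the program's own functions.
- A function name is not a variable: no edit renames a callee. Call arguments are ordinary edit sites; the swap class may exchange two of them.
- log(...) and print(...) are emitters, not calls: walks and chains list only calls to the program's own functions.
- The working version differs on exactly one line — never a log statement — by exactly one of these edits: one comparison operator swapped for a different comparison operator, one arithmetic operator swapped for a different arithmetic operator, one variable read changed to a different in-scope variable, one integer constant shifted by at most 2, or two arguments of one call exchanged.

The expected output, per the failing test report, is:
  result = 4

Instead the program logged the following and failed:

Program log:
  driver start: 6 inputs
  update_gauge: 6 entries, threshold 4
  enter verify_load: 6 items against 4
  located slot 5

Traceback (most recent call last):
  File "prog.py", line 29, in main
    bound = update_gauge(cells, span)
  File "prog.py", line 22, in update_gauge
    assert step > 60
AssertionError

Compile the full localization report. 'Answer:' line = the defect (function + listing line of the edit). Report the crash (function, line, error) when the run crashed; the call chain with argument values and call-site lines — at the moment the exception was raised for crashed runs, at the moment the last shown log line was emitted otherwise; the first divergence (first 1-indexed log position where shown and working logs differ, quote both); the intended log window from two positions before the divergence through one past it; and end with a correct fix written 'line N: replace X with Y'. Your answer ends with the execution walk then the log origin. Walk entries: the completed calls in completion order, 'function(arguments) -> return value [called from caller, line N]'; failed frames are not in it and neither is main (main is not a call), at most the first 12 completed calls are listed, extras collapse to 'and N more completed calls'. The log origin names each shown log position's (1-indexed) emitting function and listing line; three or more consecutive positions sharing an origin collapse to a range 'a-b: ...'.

Answer: the defect is in update_gauge at line 22.
Key observation: The faulty run's log stops after 4 lines; the working version's next line would be 'audit_lot: inputs 8 and 2'.
Crash: update_gauge, line 22, AssertionError.
Call chain: main -> update_gauge([3, 6, 7, 11, 8, 4], 4) (called at line 29).
First divergence: position 5 — the faulty run's log ends after 4 lines; the working version continues with 'audit_lot: inputs 8 and 2'.
Intended log window:
  3: enter verify_load: 6 items against 4
  4: located slot 5
  5: audit_lot: inputs 8 and 2
  6: driver got 4
Execution walk:
  verify_load([3, 6, 7, 11, 8, 4], 4) -> 5  [called from map_offsets, line 8]
  map_offsets([3, 6, 7, 11, 8, 4], 4) -> 8  [called from update_gauge, line 21]
Log line origins:
  1: logged in main at line 28
  2: logged in update_gauge at line 20
  3: logged in verify_load at line 2
  4: logged in map_offsets at line 9
A correct fix: line 22: replace `>` with `<=`.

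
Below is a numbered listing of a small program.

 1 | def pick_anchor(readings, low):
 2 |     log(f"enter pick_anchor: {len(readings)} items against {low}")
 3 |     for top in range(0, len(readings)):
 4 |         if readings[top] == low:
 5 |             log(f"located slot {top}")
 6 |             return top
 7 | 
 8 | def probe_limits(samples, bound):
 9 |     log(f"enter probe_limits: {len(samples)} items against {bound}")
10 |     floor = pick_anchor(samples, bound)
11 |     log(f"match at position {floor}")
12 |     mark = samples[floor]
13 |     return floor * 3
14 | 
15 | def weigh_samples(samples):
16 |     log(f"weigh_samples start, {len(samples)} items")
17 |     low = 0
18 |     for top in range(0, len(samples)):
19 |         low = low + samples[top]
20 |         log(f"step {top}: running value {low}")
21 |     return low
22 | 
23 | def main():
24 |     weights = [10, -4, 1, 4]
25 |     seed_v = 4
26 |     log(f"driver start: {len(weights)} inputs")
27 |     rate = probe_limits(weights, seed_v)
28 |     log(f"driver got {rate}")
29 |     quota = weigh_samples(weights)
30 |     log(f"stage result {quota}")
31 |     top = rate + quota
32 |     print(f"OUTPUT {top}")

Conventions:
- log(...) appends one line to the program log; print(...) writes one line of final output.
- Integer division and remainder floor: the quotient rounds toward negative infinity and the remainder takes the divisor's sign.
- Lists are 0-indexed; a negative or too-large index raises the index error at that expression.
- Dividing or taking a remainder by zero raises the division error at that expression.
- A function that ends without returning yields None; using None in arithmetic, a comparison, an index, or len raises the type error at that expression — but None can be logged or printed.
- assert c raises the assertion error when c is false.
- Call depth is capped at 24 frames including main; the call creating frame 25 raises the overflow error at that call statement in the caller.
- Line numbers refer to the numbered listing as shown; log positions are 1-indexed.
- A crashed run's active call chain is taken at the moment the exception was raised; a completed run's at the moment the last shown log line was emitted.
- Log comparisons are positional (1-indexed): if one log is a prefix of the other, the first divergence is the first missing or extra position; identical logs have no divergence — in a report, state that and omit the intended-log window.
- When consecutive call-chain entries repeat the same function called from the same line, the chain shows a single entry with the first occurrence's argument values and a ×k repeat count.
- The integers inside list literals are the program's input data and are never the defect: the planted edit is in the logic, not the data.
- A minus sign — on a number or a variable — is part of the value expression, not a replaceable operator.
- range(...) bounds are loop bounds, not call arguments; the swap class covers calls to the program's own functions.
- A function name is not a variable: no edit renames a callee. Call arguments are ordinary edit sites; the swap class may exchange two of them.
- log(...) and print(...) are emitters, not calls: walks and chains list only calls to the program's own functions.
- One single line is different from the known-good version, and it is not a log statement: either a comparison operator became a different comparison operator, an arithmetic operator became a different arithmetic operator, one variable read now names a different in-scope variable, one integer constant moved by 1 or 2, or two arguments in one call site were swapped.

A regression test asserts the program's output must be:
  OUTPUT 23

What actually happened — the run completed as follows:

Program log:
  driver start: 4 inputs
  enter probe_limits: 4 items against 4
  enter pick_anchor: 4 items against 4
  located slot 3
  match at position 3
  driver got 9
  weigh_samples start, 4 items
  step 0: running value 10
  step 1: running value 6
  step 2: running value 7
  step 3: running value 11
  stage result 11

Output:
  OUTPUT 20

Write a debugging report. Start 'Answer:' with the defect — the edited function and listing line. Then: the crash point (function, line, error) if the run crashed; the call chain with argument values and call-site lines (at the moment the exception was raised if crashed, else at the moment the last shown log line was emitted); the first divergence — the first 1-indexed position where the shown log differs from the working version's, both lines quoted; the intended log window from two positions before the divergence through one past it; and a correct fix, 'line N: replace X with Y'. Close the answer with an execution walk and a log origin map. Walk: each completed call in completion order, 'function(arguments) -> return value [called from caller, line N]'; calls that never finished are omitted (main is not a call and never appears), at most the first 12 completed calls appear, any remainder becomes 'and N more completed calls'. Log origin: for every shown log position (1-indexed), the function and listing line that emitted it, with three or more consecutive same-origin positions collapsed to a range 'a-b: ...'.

Answer: the defect is in probe_limits at line 13.
Key observation: Log line 6 is where behavior first shows: 'driver got 9' appears instead of 'driver got 12'.
Call chain: main.
First divergence: position 6 — the shown line 'driver got 9' should read 'driver got 12'.
Intended log window:
  4: located slot 3
  5: match at position 3
  6: driver got 12
  7: weigh_samples start, 4 items
Execution walk:
  pick_anchor([10, -4, 1, 4], 4) -> 3  [called from probe_limits, line 10]
  probe_limits([10, -4, 1, 4], 4) -> 9  [called from main, line 27]
  weigh_samples([10, -4, 1, 4]) -> 11  [called from main, line 29]
Log origin:
  1: from main, line 26
  2: from probe_limits, line 9
  3: from pick_anchor, line 2
  4: from pick_anchor, line 5
  5: from probe_limits, line 11
  6: from main, line 28
  7: from weigh_samples, line 16
  8-11: from weigh_samples, line 20
  12: from main, line 30
A correct fix: line 13: replace `floor` with `mark`.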